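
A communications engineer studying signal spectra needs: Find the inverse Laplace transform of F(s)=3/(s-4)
L^(-1){3/(s-a)} = c·e^(at)
Here a = 4, c = 3

Answer: 3e^(4t)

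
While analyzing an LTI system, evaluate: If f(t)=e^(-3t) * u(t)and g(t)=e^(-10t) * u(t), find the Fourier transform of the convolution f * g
By the convolution theorem: F{f * g} = F(omega) * G(omega)
F(omega) = 1/(3 + j * omega), G(omega) = 1/(10 + j * omega)
F{f * g} = 1/((3 + j * omega)(10 + j * omega))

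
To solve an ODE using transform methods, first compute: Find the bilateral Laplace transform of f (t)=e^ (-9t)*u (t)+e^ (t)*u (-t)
For e^(-9t) * u(t): L = 1/(s+9), Re(s) > -9
For e^(t) * u(-t): L = -1/(s-1), Re(s) < 1
Combined: F(s) = 1/(s+9)-1/(s-1), -9 < Re(s) < 1

Answer: 1/(s+9)-1/(s-1), ROC: -9 < Re(s) < 1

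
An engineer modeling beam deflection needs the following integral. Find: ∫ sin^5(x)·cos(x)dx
Let u = sin(x), du = cos(x) dx
∫ u^5 du = u^6/6+C

Answer: sin^6(x)/6+C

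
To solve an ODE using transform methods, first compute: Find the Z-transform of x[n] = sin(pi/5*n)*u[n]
Z{sin(w0*n)*u[n]} = z*sin(w0)/(z^2-2z*cos(w0)+1)
With w0 = pi/5: X(z) = z*sin(pi/5)/(z^2-2z*cos(pi/5)+1)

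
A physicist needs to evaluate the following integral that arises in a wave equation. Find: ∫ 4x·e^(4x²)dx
Let u = 4x², du = 8x dx
∫ (1/2)e^u du = e^u/2 + C

Answer: e^(4x²)/2 + C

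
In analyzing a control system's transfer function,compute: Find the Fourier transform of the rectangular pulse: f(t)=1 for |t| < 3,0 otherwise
F(omega)=integral from -3 to 3 of e^(-j * omega * t) dt
=2 * sin(3 * omega)/omega=6 * sinc(3 * omega/pi)

Answer: 2 * sin(3 * omega)/omega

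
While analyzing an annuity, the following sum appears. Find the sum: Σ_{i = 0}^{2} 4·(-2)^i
Geometric series: S=a(1 - r^n)/(1 - r)
a=4, r=-2, n=3
S=4(1 + 8)/3=12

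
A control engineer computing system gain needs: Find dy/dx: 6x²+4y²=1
Differentiate: 12x+8y·(dy/dx) = 0
dy/dx = -12x/(8y) = -(3/2)·(x/y)

Answer: dy/dx = -(3/2)·(x/y)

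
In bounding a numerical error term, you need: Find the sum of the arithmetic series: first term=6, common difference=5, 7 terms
Last term: a_n = 6+(7-1)·5 = 36
Sum = n(a_1+a_n)/2 = 7(6+36)/2 = 147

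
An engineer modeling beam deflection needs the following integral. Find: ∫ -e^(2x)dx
Since d/dx[e^(2x)] = 2e^(2x), we get -1/2 e^(2x) + C

Answer: (-1/2)e^(2x) + C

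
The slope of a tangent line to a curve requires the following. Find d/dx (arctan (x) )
d/dx[arctan(u)]=u'/(1 + u²), u=x, u'=1

Answer: 1/(1 + x²)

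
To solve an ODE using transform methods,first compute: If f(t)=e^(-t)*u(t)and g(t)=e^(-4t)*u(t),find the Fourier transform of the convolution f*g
By the convolution theorem: F{f*g} = F(omega)*G(omega)
F(omega) = 1/(1 + j*omega), G(omega) = 1/(4 + j*omega)
F{f*g} = 1/((1 + j*omega)(4 + j*omega))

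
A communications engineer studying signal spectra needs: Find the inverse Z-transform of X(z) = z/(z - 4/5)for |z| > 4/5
Standard pair: z/(z-a) <-> a^n*u[n] for causal signals
With a=4/5: x[n]=(4/5)^n*u[n]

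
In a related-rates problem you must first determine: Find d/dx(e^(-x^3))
Chain rule: d/dx[e^u]=e^u · u' where u=-x^3
u'=-3x^2

Answer: -3x^2·e^(-x^3)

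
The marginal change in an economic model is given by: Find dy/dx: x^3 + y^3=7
Differentiate: 3x^2 + 3y^2·(dy/dx) = 0
dy/dx = -3x^2/(3y^2)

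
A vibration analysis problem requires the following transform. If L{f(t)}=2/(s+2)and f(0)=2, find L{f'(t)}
L{f'(t)} = s·F(s) - f(0) = 2s/(s + 2) - 2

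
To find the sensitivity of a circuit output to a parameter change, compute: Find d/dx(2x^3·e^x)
Product rule: (fg)' = f'g+fg'
f = 2x^3, f' = 6x^2
g = e^x, g' = e^x

Answer: 6x^2·e^x+2x^3·e^x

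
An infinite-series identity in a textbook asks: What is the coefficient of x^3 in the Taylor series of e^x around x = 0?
Taylor series of e^x = Σ x^n/n!
Coefficient of x^3 = 1/3! = 1/6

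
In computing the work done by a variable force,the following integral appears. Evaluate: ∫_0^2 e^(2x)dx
Antiderivative: (1/2)e^(2x)
Evaluate: (1/2)(e^4 - 1)

Answer: (e^4 - 1)/2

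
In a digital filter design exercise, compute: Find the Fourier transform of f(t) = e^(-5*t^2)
The Fourier transform of a Gaussian e^(-a * t^2) is sqrt(pi/a) * e^(-omega^2/(4a)).
With a=5: F(omega)=sqrt(pi/5) * e^(-omega^2/20)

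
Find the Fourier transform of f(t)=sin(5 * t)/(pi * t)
sin(W * t)/(pi * t)=(W/pi) * sinc(W * t/pi) is the impulse response of the ideal low-pass filter with cutoff W (here W=5).
Its Fourier transform is a rectangular function:
F(omega)=1 for |omega| < 5, 0 otherwise

Answer: rect(omega/10) [i.e., 1 for |omega| < 5, 0 otherwise]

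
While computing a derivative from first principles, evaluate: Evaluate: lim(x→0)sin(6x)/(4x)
L'Hôpital (0/0): lim 6cos(6x)/4 = 6/4

Answer: 3/2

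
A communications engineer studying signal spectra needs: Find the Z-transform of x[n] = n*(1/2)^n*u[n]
Using the property Z{n * a^n * u[n]} = az/(z-a)^2
With a = 1/2: X(z) = (1/2)z/(z - 1/2)^2, |z| > 1/2

Answer: (1/2)z/(z - 1/2)^2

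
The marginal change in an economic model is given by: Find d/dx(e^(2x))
Chain rule: d/dx[e^u] = e^u · u' where u = 2x
u' = 2

Answer: 2·e^(2x)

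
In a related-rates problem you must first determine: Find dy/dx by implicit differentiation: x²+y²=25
Differentiate both sides: 2x + 2y·(dy/dx) = 0
Solve: dy/dx = -2x/(2y) = -x/y

Answer: dy/dx = -x/y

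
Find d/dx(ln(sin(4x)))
Chain rule: d/dx[ln(u)]=u'/u where u=sin(4x)
u'=4cos(4x)

Answer: (4cos(4x))/(sin(4x))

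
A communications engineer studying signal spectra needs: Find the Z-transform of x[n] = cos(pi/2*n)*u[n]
Z{cos(w0 * n) * u[n]}=z(z - cos(w0))/(z^2-2z * cos(w0)+1)
With w0=pi/2: X(z)=z(z - cos(pi/2))/(z^2-2z * cos(pi/2)+1)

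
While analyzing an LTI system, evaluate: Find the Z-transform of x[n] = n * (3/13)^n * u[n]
Using the property Z{n * a^n * u[n]}=az/(z-a)^2
With a=3/13: X(z)=(3/13)z/(z - 3/13)^2, |z| > 3/13

Answer: (3/13)z/(z - 3/13)^2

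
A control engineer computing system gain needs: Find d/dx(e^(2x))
Chain rule: d/dx[e^u] = e^u · u' where u = 2x
u' = 2

Answer: 2·e^(2x)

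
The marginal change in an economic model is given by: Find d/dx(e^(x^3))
Chain rule: d/dx[e^u]=e^u · u' where u=x^3
u'=3x^2

Answer: 3x^2·e^(x^3)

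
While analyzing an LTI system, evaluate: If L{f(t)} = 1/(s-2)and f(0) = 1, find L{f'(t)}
L{f'(t)}=s·F(s) - f(0)=s/(s-2) - 1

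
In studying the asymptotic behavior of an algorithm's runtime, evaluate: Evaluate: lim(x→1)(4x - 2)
Polynomial is continuous, so substitute x=1:
4·1-2=2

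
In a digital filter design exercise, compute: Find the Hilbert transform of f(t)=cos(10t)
The Hilbert transform shifts each frequency component by -pi/2.
H{cos(wt)}=sin(wt)
With w=10: H{cos(10t)}=sin(10t)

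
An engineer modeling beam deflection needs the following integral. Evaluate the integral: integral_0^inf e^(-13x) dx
integral_0^inf e^(-13x) dx=[-1/13 * e^(-13x)]_0^inf
=0 - (-1/13)=1/13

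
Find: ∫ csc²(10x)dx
Since d/dx[-cot(10x)] = 10csc²(10x), integral = -cot(10x)/10 + C

Answer: (-1/10)cot(10x) + C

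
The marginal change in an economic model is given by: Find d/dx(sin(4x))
Chain rule: d/dx[sin(u)] = cos(u)·u' where u = 4x
u' = 4

Answer: 4·cos(4x)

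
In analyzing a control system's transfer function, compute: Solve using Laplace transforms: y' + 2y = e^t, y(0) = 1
Take L: sY - 1+2Y = 1/(s-1)
Y(s+2) = 1/(s-1)+1
Y = 1/((s-1)(s+2))+1/(s+2)
Partial fractions: 1/((s-1)(s+2)) = (1/3)/(s-1) - (1/3)/(s+2)
So Y = (1/3)/(s-1)+(2/3)/(s+2)
Inverse Laplace transform (L^(-1){1/(s-1)} = e^t, L^(-1){1/(s+2)} = e^(-2t)):

Answer: y(t) = (1/3)·e^t+(2/3)·e^(-2t)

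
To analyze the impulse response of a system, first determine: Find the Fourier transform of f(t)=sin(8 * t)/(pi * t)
sin(W * t)/(pi * t)=(W/pi) * sinc(W * t/pi) is the impulse response of the ideal low-pass filter with cutoff W (here W=8).
Its Fourier transform is a rectangular function:
F(omega)=1 for |omega| < 8, 0 otherwise

Answer: rect(omega/16) [i.e., 1 for |omega| < 8, 0 otherwise]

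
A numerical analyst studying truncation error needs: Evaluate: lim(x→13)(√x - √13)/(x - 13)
Multiply by conjugate (√x+√13)/(√x+√13):
=(x - 13)/((x - 13)(√x+√13))=1/(√x+√13)
As x → 13: 1/(2√13)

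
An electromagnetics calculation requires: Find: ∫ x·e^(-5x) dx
Integration by parts: u=x, dv=e^(-5x) dx
du=dx, v=e^(-5x)/(-5)
=x·e^(-5x)/(-5) - ∫ e^(-5x)/(-5) dx
=x·e^(-5x)/(-5) - e^(-5x)/25 + C

Answer: e^(-5x)(x/(-5) - 1/25) + C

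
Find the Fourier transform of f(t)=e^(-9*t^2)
The Fourier transform of a Gaussian e^(-a * t^2) is sqrt(pi/a) * e^(-omega^2/(4a)).
With a=9: F(omega)=sqrt(pi)/3 * e^(-omega^2/36)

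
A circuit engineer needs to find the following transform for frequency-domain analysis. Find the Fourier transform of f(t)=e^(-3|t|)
Using the standard pair: F{e^(-a|t|)} = 2a/(a^2 + omega^2)
With a = 3: F(omega) = 6/(9 + omega^2)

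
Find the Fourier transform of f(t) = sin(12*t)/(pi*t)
sin(W * t)/(pi * t)=(W/pi) * sinc(W * t/pi) is the impulse response of the ideal low-pass filter with cutoff W (here W=12).
Its Fourier transform is a rectangular function:
F(omega)=1 for |omega| < 12, 0 otherwise

Answer: rect(omega/24) [i.e., 1 for |omega| < 12, 0 otherwise]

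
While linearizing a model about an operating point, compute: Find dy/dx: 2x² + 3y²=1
Differentiate: 4x+6y·(dy/dx)=0
dy/dx=-4x/(6y)=-(2/3)·(x/y)

Answer: dy/dx=-(2/3)·(x/y)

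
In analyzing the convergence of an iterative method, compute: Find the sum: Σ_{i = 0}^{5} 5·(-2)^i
Geometric series: S=a(1 - r^n)/(1 - r)
a=5, r=-2, n=6
S=5(1 - 64)/3=-105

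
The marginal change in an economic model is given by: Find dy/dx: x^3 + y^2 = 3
Differentiate: 3x^2 + 2y·(dy/dx) = 0
dy/dx = -3x^2/(2y)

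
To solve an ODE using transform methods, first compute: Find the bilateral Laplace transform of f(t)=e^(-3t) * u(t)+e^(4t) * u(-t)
For e^(-3t) * u(t): L=1/(s + 3), Re(s) > -3
For e^(4t) * u(-t): L=-1/(s-4), Re(s) < 4
Combined: F(s)=1/(s + 3) - 1/(s-4), -3 < Re(s) < 4

Answer: 1/(s + 3) - 1/(s-4), ROC: -3 < Re(s) < 4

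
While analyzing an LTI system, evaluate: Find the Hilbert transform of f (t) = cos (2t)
The Hilbert transform shifts each frequency component by -pi/2.
H{cos(wt)} = sin(wt)
With w = 2: H{cos(2t)} = sin(2t)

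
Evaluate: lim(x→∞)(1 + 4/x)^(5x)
Rewrite as [(1+4/x)^x]^5.
lim(1+4/x)^x = e^4, so limit = (e^4)^5 = e^20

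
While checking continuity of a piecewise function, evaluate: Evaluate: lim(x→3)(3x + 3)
Polynomial is continuous, so substitute x=3:
3·3 + 3=12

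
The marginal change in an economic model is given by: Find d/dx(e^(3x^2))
Chain rule: d/dx[e^u] = e^u · u' where u = 3x^2
u' = 6x

Answer: 6x·e^(3x^2)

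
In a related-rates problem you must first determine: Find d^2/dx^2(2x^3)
Apply power rule 2 times:
d^1: 6x^2
d^2: 12x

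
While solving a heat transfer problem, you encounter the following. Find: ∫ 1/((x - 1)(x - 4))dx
Partial fractions: 1/((x-1)(x-4)) = A/(x-1) + B/(x-4)
A = -1/3, B = 1/3
∫ [-1/3· 1/(x-1) + 1/3· 1/(x-4)] dx
= (1/3)[ln|x-4| - ln|x-1|] + C

Answer: (1/3)·ln|(x-4)/(x-1)| + C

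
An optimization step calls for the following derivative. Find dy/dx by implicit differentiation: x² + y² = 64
Differentiate both sides: 2x+2y·(dy/dx) = 0
Solve: dy/dx = -2x/(2y) = -x/y

Answer: dy/dx = -x/y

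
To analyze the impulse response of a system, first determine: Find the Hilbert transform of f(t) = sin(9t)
The Hilbert transform shifts each frequency component by -pi/2.
H{sin(wt)}=-cos(wt)
With w=9: H{sin(9t)}=-cos(9t)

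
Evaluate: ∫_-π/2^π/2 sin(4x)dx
Antiderivative: -cos(4x)/4
Evaluate at bounds: [-cos(4·π/2)/4] - [-cos(4·-π/2)/4]
= (-(1) + (1))/4 = 0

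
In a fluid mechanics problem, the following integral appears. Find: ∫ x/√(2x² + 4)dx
Let u = 2x²+4, du = 4x dx
∫ (1/4)·u^(-1/2) du = √u/2+C

Answer: √(2x²+4)/2+C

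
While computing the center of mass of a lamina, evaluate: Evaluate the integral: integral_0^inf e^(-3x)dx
integral_0^inf e^(-3x) dx=[-1/3*e^(-3x)]_0^inf
=0 - (-1/3)=1/3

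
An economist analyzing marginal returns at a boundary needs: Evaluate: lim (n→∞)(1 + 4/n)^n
This is the definition of e^4: lim(1 + 4/n)^n=e^4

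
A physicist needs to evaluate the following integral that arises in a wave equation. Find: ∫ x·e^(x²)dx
Let u = x², du = 2x dx
∫ (1/2)e^u du = e^u/2 + C

Answer: e^(x²)/2 + C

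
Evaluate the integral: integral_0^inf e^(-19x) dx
integral_0^inf e^(-19x) dx = [-1/19*e^(-19x)]_0^inf
= 0 - (-1/19) = 1/19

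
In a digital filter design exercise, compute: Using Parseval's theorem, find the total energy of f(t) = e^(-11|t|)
Parseval's theorem: E=integral |f(t)|^2 dt=(1/2pi) integral |F(omega)|^2 domega
E=integral_{-inf}^{inf} e^(-22|t|) dt=2*integral_0^inf e^(-22t) dt=2/(2*11)=1/11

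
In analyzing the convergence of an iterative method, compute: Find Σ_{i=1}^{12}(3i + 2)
= 3·Σ i+2·12 = 3·78+24 = 258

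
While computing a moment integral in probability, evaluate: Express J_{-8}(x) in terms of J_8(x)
For integer n: J_{-n}(x) = (-1)^n J_n(x)
With n = 8: J_{-8}(x) = (-1)^8 J_8(x) = J_8(x)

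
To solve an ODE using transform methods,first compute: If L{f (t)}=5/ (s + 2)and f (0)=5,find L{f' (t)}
L{f'(t)} = s·F(s) - f(0) = 5s/(s+2)-5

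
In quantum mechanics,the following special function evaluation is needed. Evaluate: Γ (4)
Γ(n)=(n-1)! for positive integers
Γ(4)=3!=6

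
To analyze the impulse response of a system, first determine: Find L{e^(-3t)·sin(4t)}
First shifting: L{e^(at)f(t)} = F(s-a)
L{sin(4t)} = 4/(s² + 16)
Shift: 4/((s + 3)² + 16)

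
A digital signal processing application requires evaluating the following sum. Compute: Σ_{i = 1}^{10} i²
Using formula: Σ i^2=n(n + 1)(2n + 1)/6=10·11·21/6=385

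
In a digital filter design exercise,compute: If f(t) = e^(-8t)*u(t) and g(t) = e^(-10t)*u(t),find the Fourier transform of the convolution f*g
By the convolution theorem: F{f * g} = F(omega) * G(omega)
F(omega) = 1/(8+j * omega), G(omega) = 1/(10+j * omega)
F{f * g} = 1/((8+j * omega)(10+j * omega))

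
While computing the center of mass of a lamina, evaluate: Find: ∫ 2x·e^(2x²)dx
Let u=2x², du=4x dx
∫ (1/2)e^u du=e^u/2 + C

Answer: e^(2x²)/2 + C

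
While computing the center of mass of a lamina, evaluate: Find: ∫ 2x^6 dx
Using power rule: ∫ 2x^6 dx = 2/7 x^7 + C = (2/7)x^7 + C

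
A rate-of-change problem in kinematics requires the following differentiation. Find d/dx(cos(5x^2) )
Chain rule: d/dx[cos(u)]=-sin(u)·u' where u=5x^2
u'=10x

Answer: -10x·sin(5x^2)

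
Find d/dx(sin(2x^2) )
Chain rule: d/dx[sin(u)]=cos(u)·u' where u=2x^2
u'=4x

Answer: 4x·cos(2x^2)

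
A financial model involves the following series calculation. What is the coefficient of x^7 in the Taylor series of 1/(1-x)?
1/(1-x)=Σ x^n for |x|<1
All coefficients are 1

Answer: 1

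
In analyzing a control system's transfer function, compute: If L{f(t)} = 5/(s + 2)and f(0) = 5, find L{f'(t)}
L{f'(t)}=s·F(s) - f(0)=5s/(s+2)-5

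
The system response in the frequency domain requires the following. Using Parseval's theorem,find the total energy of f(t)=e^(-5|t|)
Parseval's theorem: E = integral |f(t)|^2 dt = (1/2pi) integral |F(omega)|^2 domega
E = integral_{-inf}^{inf} e^(-10|t|) dt = 2*integral_0^inf e^(-10t) dt = 2/(2*5) = 1/5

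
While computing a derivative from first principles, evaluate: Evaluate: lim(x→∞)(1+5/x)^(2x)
Rewrite as [(1 + 5/x)^x]^2.
lim(1 + 5/x)^x = e^5, so limit = (e^5)^2 = e^10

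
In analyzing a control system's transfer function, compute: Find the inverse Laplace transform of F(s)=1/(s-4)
L^(-1){1/(s-a)} = c·e^(at)
Here a = 4, c = 1

Answer: e^(4t)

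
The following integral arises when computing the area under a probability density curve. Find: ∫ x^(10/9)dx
Power rule: ∫ x^(10/9) dx=x^(19/9)/(19/9) + C

Answer: (9/19)·x^(19/9) + C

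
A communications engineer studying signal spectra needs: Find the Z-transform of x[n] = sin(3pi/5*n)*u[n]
Z{sin(w0 * n) * u[n]}=z * sin(w0)/(z^2-2z * cos(w0)+1)
With w0=3pi/5: X(z)=z * sin(3pi/5)/(z^2-2z * cos(3pi/5)+1)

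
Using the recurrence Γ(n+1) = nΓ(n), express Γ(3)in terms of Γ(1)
Γ(3)=2Γ(2)=2·1Γ(1)=...=2!·Γ(1)=2·Γ(1)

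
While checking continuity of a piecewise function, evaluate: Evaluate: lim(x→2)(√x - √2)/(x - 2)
Multiply by conjugate (√x+√2)/(√x+√2):
=(x - 2)/((x - 2)(√x+√2))=1/(√x+√2)
As x → 2: 1/(2√2)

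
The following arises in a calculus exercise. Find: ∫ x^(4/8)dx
Power rule: ∫ x^(1/2) dx = x^(3/2)/(3/2)+C

Answer: (2/3)·x^(3/2)+C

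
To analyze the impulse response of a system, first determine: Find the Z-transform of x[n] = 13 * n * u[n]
Z{n*u[n]}=z/(z-1)^2
By linearity: Z{13*n*u[n]}=13z/(z-1)^2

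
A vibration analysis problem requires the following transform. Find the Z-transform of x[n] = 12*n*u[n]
Z{n*u[n]}=z/(z-1)^2
By linearity: Z{12*n*u[n]}=12z/(z-1)^2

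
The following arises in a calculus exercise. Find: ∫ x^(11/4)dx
Power rule: ∫ x^(11/4) dx = x^(15/4)/(15/4) + C

Answer: (4/15)·x^(15/4) + C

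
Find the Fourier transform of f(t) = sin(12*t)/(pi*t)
sin(W*t)/(pi*t) = (W/pi)*sinc(W*t/pi) is the impulse response of the ideal low-pass filter with cutoff W (here W = 12).
Its Fourier transform is a rectangular function:
F(omega) = 1 for |omega| < 12, 0 otherwise

Answer: rect(omega/24) [i.e., 1 for |omega| < 12, 0 otherwise]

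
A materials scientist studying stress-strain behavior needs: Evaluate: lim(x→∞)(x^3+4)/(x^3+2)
Divide numerator and denominator by x^3:
lim (1 + 4/x^3)/(1 + 2/x^3)=1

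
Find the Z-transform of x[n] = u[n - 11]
Using the time-shift property: Z{u[n-11]}=z^(-11)*z/(z-1)
=z^(-10)/(z-1)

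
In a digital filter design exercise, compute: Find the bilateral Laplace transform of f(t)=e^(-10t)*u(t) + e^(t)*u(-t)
For e^(-10t)*u(t): L = 1/(s+10), Re(s) > -10
For e^(t)*u(-t): L = -1/(s-1), Re(s) < 1
Combined: F(s) = 1/(s+10)-1/(s-1), -10 < Re(s) < 1

Answer: 1/(s+10)-1/(s-1), ROC: -10 < Re(s) < 1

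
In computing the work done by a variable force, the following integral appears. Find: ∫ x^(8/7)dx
Power rule: ∫ x^(8/7) dx = x^(15/7)/(15/7)+C

Answer: (7/15)·x^(15/7)+C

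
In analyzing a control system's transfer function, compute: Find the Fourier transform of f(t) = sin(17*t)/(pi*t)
sin(W * t)/(pi * t) = (W/pi) * sinc(W * t/pi) is the impulse response of the ideal low-pass filter with cutoff W (here W = 17).
Its Fourier transform is a rectangular function:
F(omega) = 1 for |omega| < 17, 0 otherwise

Answer: rect(omega/34) [i.e., 1 for |omega| < 17, 0 otherwise]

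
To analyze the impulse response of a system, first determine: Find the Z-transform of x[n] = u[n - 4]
Using the time-shift property: Z{u[n-4]} = z^(-4) * z/(z-1)
= z^(-3)/(z-1)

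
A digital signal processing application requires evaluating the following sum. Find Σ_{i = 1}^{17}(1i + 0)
=1·Σ i+0·17=1·153+0=153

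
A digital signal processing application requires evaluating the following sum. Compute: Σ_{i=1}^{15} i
Using formula: Σ i^1=n(n+1)/2=15·16/2=120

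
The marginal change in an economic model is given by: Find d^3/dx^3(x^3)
Apply power rule 3 times:
d^1: 3x^2
d^2: 6x
d^3: 6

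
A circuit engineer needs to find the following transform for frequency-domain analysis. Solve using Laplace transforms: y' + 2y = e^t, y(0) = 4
Take L: sY - 4+2Y = 1/(s-1)
Y(s+2) = 1/(s-1)+4
Y = 1/((s-1)(s+2))+4/(s+2)
Partial fractions: 1/((s-1)(s+2)) = (1/3)/(s-1) - (1/3)/(s+2)
So Y = (1/3)/(s-1)+(11/3)/(s+2)
Inverse Laplace transform (L^(-1){1/(s-1)} = e^t, L^(-1){1/(s+2)} = e^(-2t)):

Answer: y(t) = (1/3)·e^t+(11/3)·e^(-2t)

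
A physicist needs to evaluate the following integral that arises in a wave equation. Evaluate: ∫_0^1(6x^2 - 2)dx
Step 1: Find antiderivative F(x)=2x^3 - 2x
Step 2: F(1) - F(0)=0 - (0)=0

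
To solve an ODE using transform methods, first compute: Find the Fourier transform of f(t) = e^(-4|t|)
Using the standard pair: F{e^(-a|t|)} = 2a/(a^2+omega^2)
With a = 4: F(omega) = 8/(16+omega^2)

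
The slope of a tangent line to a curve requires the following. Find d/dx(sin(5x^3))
Chain rule: d/dx[sin(u)]=cos(u)·u' where u=5x^3
u'=15x^2

Answer: 15x^2·cos(5x^3)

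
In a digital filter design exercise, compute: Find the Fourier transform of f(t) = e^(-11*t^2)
The Fourier transform of a Gaussian e^(-a*t^2) is sqrt(pi/a)*e^(-omega^2/(4a)).
With a = 11: F(omega) = sqrt(pi/11)*e^(-omega^2/44)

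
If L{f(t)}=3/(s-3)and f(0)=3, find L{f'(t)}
L{f'(t)} = s·F(s) - f(0) = 3s/(s-3)-3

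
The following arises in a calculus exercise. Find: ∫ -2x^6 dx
Using power rule: ∫ -2x^6 dx=-2/7 x^7 + C=(-2/7)x^7 + C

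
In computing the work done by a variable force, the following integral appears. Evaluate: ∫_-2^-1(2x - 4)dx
Step 1: Find antiderivative F(x)=x^2 - 4x
Step 2: F(-1) - F(-2)=5 - (12)=-7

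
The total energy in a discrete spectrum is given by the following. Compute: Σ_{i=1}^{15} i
Using formula: Σ i^1=n(n+1)/2=15·16/2=120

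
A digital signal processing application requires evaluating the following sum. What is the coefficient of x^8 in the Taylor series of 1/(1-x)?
1/(1-x) = Σ x^n for |x|<1
All coefficients are 1

Answer: 1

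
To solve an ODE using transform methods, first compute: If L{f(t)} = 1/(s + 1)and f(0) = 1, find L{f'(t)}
L{f'(t)}=s·F(s) - f(0)=s/(s + 1) - 1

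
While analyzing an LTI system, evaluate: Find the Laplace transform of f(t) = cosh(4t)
L{cosh(at)}=s/(s²-a²)
L{cosh(4t)}=s/(s²-16)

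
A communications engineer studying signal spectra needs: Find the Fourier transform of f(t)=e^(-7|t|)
Using the standard pair: F{e^(-a|t|)} = 2a/(a^2+omega^2)
With a = 7: F(omega) = 14/(49+omega^2)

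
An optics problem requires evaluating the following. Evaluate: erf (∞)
erf(∞) = 1 (the error function converges to 1)

Answer: 1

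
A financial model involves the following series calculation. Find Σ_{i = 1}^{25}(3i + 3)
= 3·Σ i+3·25 = 3·325+75 = 1050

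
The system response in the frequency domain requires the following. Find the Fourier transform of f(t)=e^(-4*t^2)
The Fourier transform of a Gaussian e^(-a*t^2) is sqrt(pi/a)*e^(-omega^2/(4a)).
With a=4: F(omega)=sqrt(pi)/2*e^(-omega^2/16)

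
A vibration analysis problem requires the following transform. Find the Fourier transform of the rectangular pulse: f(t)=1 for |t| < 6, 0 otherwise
F(omega)=integral from -6 to 6 of e^(-j * omega * t) dt
=2 * sin(6 * omega)/omega=12 * sinc(6 * omega/pi)

Answer: 2 * sin(6 * omega)/omega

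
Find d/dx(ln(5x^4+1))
Chain rule: d/dx[ln(u)]=u'/u where u=5x^4+1
u'=20x^3

Answer: (20x^3)/(5x^4+1)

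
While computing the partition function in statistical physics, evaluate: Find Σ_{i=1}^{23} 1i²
= 1·n(n + 1)(2n + 1)/6 = 1·23·24·47/6 = 4324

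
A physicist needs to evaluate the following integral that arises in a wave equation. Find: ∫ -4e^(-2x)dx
Since d/dx[e^(-2x)]=-2e^(-2x), we get 2 e^(-2x) + C

Answer: 2e^(-2x) + C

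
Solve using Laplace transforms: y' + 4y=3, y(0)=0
Take L of both sides: sY(s)-0+4Y(s)=3/s
Y(s)(s+4)=3/s+0
Y(s)=3/(s(s+4))+0/(s+4)
Partial fractions: 3/(s(s+4))=(3/4)/s - (3/4)/(s+4)
So Y(s)=(3/4)/s - (3/4)/(s+4)
Inverse transform (L^(-1){1/s}=1, L^(-1){1/(s+4)}=e^(-4t)):

Answer: y(t)=3/4 - (3/4)·e^(-4t)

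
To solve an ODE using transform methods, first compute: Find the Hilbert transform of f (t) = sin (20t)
The Hilbert transform shifts each frequency component by -pi/2.
H{sin(wt)} = -cos(wt)
With w = 20: H{sin(20t)} = -cos(20t)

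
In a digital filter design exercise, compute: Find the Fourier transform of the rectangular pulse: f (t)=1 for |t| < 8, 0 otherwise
F(omega)=integral from -8 to 8 of e^(-j*omega*t) dt
=2*sin(8*omega)/omega=16*sinc(8*omega/pi)

Answer: 2*sin(8*omega)/omega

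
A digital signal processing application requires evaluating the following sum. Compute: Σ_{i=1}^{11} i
Using formula: Σ i^1=n(n + 1)/2=11·12/2=66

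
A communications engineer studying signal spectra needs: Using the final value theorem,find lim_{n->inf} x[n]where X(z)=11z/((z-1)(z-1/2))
Final value theorem: lim x[n]=lim_{z->1} (z-1) * X(z)
(z-1) * X(z)=11z/(z-1/2)
As z->1: 11/(1-1/2)=11/(1/2)=22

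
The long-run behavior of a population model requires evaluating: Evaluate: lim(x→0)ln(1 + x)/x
L'Hôpital (0/0): lim 1/(1 + x) / 1=1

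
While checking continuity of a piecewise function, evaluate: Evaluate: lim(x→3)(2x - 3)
Polynomial is continuous, so substitute x = 3:
2·3 - 3 = 3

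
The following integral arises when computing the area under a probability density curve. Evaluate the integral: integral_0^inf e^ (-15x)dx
integral_0^inf e^(-15x) dx=[-1/15*e^(-15x)]_0^inf
=0 - (-1/15)=1/15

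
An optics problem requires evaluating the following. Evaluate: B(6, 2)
B(x,y)=Γ(x)Γ(y)/Γ(x+y)=(x-1)!(y-1)!/(x+y-1)!
B(6,2)=5!·1!/7!=1/42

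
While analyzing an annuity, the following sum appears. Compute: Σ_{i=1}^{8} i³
Using formula: Σ i^3=[n(n + 1)/2]²=[8·9/2]²=1296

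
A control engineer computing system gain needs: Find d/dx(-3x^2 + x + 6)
Power rule: d/dx(ax^n) = n·a·x^(n-1)
Term by term: -6·x + 1

Answer: -6x + 1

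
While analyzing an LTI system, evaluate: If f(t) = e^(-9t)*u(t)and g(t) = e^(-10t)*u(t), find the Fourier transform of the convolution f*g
By the convolution theorem: F{f * g} = F(omega) * G(omega)
F(omega) = 1/(9+j * omega), G(omega) = 1/(10+j * omega)
F{f * g} = 1/((9+j * omega)(10+j * omega))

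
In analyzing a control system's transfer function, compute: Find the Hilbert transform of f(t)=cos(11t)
The Hilbert transform shifts each frequency component by -pi/2.
H{cos(wt)} = sin(wt)
With w = 11: H{cos(11t)} = sin(11t)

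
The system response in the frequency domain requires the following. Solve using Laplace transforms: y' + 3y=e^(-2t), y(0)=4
Take L: sY - 4 + 3Y = 1/(s + 2)
Y(s + 3) = 1/(s + 2) + 4
Y = 1/((s + 2)(s + 3)) + 4/(s + 3)
Partial fractions: 1/((s + 2)(s + 3)) = 1/(s + 2) - 1/(s + 3)
So Y = 1/(s + 2) + 3/(s + 3)
Inverse Laplace transform (L^(-1){1/(s + 2)} = e^(-2t), L^(-1){1/(s + 3)} = e^(-3t)):

Answer: y(t) = 1·e^(-2t) + 3·e^(-3t)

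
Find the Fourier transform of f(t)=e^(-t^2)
The Fourier transform of a Gaussian e^(-t^2) is sqrt(pi)*e^(-omega^2/4).
With a = 1: F(omega) = sqrt(pi)*e^(-omega^2/4)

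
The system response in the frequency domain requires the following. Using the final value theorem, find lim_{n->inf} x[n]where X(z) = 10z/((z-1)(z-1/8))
Final value theorem: lim x[n] = lim_{z->1} (z-1)*X(z)
(z-1)*X(z) = 10z/(z-1/8)
As z->1: 10/(1 - 1/8) = 10/(7/8) = 80/7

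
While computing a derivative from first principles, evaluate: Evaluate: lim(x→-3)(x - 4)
Polynomial is continuous, so substitute x = -3:
1·(-3) - 4 = -7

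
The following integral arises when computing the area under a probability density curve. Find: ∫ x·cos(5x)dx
By parts: u = x, dv = cos(5x) dx
du = dx, v = sin(5x)/5
= x·sin(5x)/5+cos(5x)/5²+C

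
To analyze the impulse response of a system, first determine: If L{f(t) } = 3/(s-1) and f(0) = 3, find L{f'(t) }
L{f'(t)}=s·F(s) - f(0)=3s/(s-1)-3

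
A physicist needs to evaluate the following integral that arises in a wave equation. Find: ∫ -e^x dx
Since d/dx[e^x] = +e^x, we get -1e^x+C

Answer: -e^x+C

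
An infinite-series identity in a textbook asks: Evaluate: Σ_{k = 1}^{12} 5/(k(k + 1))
Partial fractions: 5/(k(k+1))=5/k - 5/(k+1)
Telescoping sum: 5(1-1/13)=5·12/13

Answer: 60/13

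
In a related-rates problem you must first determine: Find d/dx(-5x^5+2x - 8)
Power rule: d/dx(ax^n) = n·a·x^(n-1)
Term by term: -25·x^4+2

Answer: -25x^4+2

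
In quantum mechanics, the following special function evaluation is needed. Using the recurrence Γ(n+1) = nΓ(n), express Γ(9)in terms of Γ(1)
Γ(9) = 8Γ(8) = 8·7Γ(7) = ... = 8!·Γ(1) = 40320·Γ(1)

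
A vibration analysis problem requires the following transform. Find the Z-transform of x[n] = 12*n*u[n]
Z{n*u[n]} = z/(z-1)^2
By linearity: Z{12*n*u[n]} = 12z/(z-1)^2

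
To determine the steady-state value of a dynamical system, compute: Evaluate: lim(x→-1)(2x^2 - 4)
Polynomial is continuous, so substitute x = -1:
2·(-1)^2 - 4 = -2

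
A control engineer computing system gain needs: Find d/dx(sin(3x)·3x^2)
Product rule: (fg)' = f'g+fg'
f = sin(3x), f' = 3·cos(3x)
g = 3x^2, g' = 6x

Answer: 9·cos(3x)·x^2+6·sin(3x)·x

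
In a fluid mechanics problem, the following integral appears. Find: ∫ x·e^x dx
Integration by parts: u = x, dv = e^x dx
du = dx, v = e^x
= x·e^x - ∫ e^x dx
= x·e^x - e^x + C

Answer: e^x(x - 1) + C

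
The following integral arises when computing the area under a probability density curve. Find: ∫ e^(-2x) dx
Since d/dx[e^(-2x)]=-2e^(-2x), we get -1/2 e^(-2x)+C

Answer: (-1/2)e^(-2x)+C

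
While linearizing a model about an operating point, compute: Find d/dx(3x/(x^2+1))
Quotient rule: (f/g)'=(f'g - fg')/g²
f=3x, f'=3
g=x^2+1, g'=2x

Answer: (3·(x^2+1)-6x^2)/(x^2+1)²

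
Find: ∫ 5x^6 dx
Using power rule: ∫ 5x^6 dx = 5/7 x^7+C = (5/7)x^7+C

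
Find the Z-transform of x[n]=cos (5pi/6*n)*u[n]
Z{cos(w0*n)*u[n]} = z(z - cos(w0))/(z^2-2z*cos(w0)+1)
With w0 = 5pi/6: X(z) = z(z - cos(5pi/6))/(z^2-2z*cos(5pi/6)+1)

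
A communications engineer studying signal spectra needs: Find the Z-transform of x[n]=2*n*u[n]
Z{n * u[n]}=z/(z-1)^2
By linearity: Z{2 * n * u[n]}=2z/(z-1)^2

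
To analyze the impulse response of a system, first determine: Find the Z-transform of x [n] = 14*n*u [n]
Z{n * u[n]}=z/(z-1)^2
By linearity: Z{14 * n * u[n]}=14z/(z-1)^2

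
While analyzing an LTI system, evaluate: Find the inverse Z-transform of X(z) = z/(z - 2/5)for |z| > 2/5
Standard pair: z/(z-a) <-> a^n * u[n] for causal signals
With a=2/5: x[n]=(2/5)^n * u[n]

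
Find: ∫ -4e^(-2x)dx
Since d/dx[e^(-2x)] = -2e^(-2x), we get 2 e^(-2x)+C

Answer: 2e^(-2x)+C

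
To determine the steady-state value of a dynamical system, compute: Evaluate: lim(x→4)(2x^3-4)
Polynomial is continuous, so substitute x=4:
2·4^3-4=124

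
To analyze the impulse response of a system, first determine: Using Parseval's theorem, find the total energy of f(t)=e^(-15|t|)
Parseval's theorem: E = integral |f(t)|^2 dt = (1/2pi) integral |F(omega)|^2 domega
E = integral_{-inf}^{inf} e^(-30|t|) dt = 2*integral_0^inf e^(-30t) dt = 2/(2*15) = 1/15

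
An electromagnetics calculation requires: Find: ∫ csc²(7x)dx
Since d/dx[-cot(7x)]=7csc²(7x), integral=-cot(7x)/7+C

Answer: (-1/7)cot(7x)+C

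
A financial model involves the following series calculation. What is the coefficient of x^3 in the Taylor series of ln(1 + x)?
ln(1 + x)=Σ (-1)^(n + 1) x^n/n
Coefficient of x^3=(-1)^4/3=1/3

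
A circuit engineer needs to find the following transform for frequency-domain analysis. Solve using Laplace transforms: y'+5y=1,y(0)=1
Take L of both sides: sY(s)-1+5Y(s) = 1/s
Y(s)(s+5) = 1/s+1
Y(s) = 1/(s(s+5))+1/(s+5)
Partial fractions: 1/(s(s+5)) = (1/5)/s - (1/5)/(s+5)
So Y(s) = (1/5)/s+(4/5)/(s+5)
Inverse transform (L^(-1){1/s} = 1, L^(-1){1/(s+5)} = e^(-5t)):

Answer: y(t) = 1/5+(4/5)·e^(-5t)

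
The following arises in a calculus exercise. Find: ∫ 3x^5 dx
Using power rule: ∫ 3x^5 dx = 3/6 x^6 + C = (1/2)x^6 + C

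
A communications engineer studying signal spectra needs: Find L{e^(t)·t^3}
First shifting: L{e^(at)f(t)} = F(s-a)
L{t^3} = 6/s^4
Shift s → s-1: 6/(s-1)^4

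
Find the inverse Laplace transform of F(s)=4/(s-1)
L^(-1){4/(s-a)}=c·e^(at)
Here a=1, c=4

Answer: 4e^(t)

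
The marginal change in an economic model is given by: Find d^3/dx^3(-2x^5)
Apply power rule 3 times:
d^1: -10x^4
d^2: -40x^3
d^3: -120x^2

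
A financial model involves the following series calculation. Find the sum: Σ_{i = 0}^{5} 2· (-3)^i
Geometric series: S=a(1 - r^n)/(1 - r)
a=2, r=-3, n=6
S=2(1-729)/4=-364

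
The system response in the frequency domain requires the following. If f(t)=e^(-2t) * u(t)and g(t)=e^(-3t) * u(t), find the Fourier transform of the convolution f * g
By the convolution theorem: F{f*g}=F(omega)*G(omega)
F(omega)=1/(2 + j*omega), G(omega)=1/(3 + j*omega)
F{f*g}=1/((2 + j*omega)(3 + j*omega))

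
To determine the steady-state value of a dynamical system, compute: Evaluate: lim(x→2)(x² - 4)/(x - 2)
Factor: (x² - 4)=(x-2)(x + 2)
Cancel (x-2): lim(x→2) (x + 2)=4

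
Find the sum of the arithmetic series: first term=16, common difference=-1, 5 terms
Last term: a_n = 16+(5-1)·-1 = 12
Sum = n(a_1+a_n)/2 = 5(16+12)/2 = 70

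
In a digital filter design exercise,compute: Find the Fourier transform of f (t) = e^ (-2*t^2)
The Fourier transform of a Gaussian e^(-a*t^2) is sqrt(pi/a)*e^(-omega^2/(4a)).
With a=2: F(omega)=sqrt(pi/2)*e^(-omega^2/8)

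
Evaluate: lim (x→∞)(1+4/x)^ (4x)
Rewrite as [(1 + 4/x)^x]^4.
lim(1 + 4/x)^x=e^4, so limit=(e^4)^4=e^16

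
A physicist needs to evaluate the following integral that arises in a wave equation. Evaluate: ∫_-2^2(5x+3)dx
Step 1: Find antiderivative F(x) = (5/2)x^2+3x
Step 2: F(2) - F(-2) = 16 - (4) = 12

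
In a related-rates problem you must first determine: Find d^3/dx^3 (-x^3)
Apply power rule 3 times:
d^1: -3x^2
d^2: -6x
d^3: -6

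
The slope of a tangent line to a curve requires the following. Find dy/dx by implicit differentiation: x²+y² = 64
Differentiate both sides: 2x+2y·(dy/dx)=0
Solve: dy/dx=-2x/(2y)=-x/y

Answer: dy/dx=-x/y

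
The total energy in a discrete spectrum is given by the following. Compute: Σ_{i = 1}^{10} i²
Using formula: Σ i^2 = n(n + 1)(2n + 1)/6 = 10·11·21/6 = 385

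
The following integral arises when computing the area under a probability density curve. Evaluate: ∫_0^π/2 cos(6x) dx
Antiderivative: sin(6x)/6
Evaluate at bounds: [sin(6·π/2)/6] - [sin(6·0)/6]
=((0) - (0))/6=0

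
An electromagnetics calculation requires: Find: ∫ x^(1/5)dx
Power rule: ∫ x^(1/5) dx = x^(6/5)/(6/5) + C

Answer: (5/6)·x^(6/5) + C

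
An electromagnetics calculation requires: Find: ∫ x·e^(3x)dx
Integration by parts: u = x, dv = e^(3x) dx
du = dx, v = e^(3x)/3
= x·e^(3x)/3 - ∫ e^(3x)/3 dx
= x·e^(3x)/3 - e^(3x)/9 + C

Answer: e^(3x)(x/3 - 1/9) + C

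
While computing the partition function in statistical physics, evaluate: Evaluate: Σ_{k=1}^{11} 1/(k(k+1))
Partial fractions: 1/(k(k+1)) = 1/k - 1/(k+1)
Telescoping sum: 1(1-1/12) = 1·11/12

Answer: 11/12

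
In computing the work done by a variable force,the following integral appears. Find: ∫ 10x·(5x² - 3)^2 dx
Let u=5x² - 3, du=10x dx
∫ u^2 du=u^3/3 + C

Answer: (5x² - 3)^3/3 + C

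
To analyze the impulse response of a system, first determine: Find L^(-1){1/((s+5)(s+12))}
Partial fractions: 1/((s + 5)(s + 12)) = A/(s + 5) + B/(s + 12)
Cover-up: A = 1/(s + 12)|_{s = -5} = 1/7; B = 1/(s + 5)|_{s = -12} = -1/7
L^(-1) = (1/7)e^(-5t) - (1/7)e^(-12t)

Answer: (1/7)(e^(-5t) - e^(-12t))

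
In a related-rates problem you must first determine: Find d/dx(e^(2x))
Chain rule: d/dx[e^u] = e^u · u' where u = 2x
u' = 2

Answer: 2·e^(2x)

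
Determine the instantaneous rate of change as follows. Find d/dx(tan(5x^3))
Chain rule: d/dx[tan(u)] = sec²(u)·u' where u = 5x^3
u' = 15x^2

Answer: 15x^2·sec²(5x^3)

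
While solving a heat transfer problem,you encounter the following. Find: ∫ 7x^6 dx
Using power rule: ∫ 7x^6 dx=7/7 x^7 + C=x^7 + C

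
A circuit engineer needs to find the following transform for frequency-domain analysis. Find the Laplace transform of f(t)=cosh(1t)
L{cosh(at)} = s/(s²-a²)
L{cosh(1t)} = s/(s²-1)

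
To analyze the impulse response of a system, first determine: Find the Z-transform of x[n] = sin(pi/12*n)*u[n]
Z{sin(w0 * n) * u[n]} = z * sin(w0)/(z^2-2z * cos(w0)+1)
With w0 = pi/12: X(z) = z * sin(pi/12)/(z^2-2z * cos(pi/12)+1)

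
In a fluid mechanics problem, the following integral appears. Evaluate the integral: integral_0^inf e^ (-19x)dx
integral_0^inf e^(-19x) dx = [-1/19*e^(-19x)]_0^inf
= 0 - (-1/19) = 1/19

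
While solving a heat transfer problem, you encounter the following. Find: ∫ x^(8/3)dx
Power rule: ∫ x^(8/3) dx = x^(11/3)/(11/3)+C

Answer: (3/11)·x^(11/3)+C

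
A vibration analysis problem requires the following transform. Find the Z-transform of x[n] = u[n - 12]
Using the time-shift property: Z{u[n-12]} = z^(-12) * z/(z-1)
= z^(-11)/(z-1)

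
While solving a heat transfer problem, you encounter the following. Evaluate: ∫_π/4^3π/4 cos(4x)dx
Antiderivative: sin(4x)/4
Evaluate at bounds: [sin(4·3π/4)/4] - [sin(4·π/4)/4]
= ((0) - (0))/4 = 0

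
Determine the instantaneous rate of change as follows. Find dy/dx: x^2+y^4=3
Differentiate: 2x+4y^3·(dy/dx)=0
dy/dx=-2x/(4y^3)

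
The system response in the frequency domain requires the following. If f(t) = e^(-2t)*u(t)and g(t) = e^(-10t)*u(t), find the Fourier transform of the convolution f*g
By the convolution theorem: F{f * g} = F(omega) * G(omega)
F(omega) = 1/(2+j * omega), G(omega) = 1/(10+j * omega)
F{f * g} = 1/((2+j * omega)(10+j * omega))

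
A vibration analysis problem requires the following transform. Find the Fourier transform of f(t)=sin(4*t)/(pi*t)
sin(W*t)/(pi*t)=(W/pi)*sinc(W*t/pi) is the impulse response of the ideal low-pass filter with cutoff W (here W=4).
Its Fourier transform is a rectangular function:
F(omega)=1 for |omega| < 4, 0 otherwise

Answer: rect(omega/8) [i.e., 1 for |omega| < 4, 0 otherwise]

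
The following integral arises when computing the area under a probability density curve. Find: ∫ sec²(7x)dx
Since d/dx[tan(7x)]=7sec²(7x), integral=tan(7x)/7 + C

Answer: (1/7)tan(7x) + C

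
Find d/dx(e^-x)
Chain rule: d/dx[e^u] = e^u · u' where u = -x
u' = -1

Answer: -1·e^-x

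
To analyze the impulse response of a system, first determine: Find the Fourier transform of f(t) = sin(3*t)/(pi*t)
sin(W * t)/(pi * t)=(W/pi) * sinc(W * t/pi) is the impulse response of the ideal low-pass filter with cutoff W (here W=3).
Its Fourier transform is a rectangular function:
F(omega)=1 for |omega| < 3, 0 otherwise

Answer: rect(omega/6) [i.e., 1 for |omega| < 3, 0 otherwise]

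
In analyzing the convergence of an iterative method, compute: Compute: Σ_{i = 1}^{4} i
Using formula: Σ i^1=n(n+1)/2=4·5/2=10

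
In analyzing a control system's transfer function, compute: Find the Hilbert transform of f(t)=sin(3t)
The Hilbert transform shifts each frequency component by -pi/2.
H{sin(wt)} = -cos(wt)
With w = 3: H{sin(3t)} = -cos(3t)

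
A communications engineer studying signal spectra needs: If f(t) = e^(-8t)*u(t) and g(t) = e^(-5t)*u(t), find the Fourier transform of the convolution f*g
By the convolution theorem: F{f * g} = F(omega) * G(omega)
F(omega) = 1/(8 + j * omega), G(omega) = 1/(5 + j * omega)
F{f * g} = 1/((8 + j * omega)(5 + j * omega))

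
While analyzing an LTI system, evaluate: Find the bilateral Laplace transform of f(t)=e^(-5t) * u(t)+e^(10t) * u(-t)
For e^(-5t) * u(t): L = 1/(s + 5), Re(s) > -5
For e^(10t) * u(-t): L = -1/(s-10), Re(s) < 10
Combined: F(s) = 1/(s + 5) - 1/(s-10), -5 < Re(s) < 10

Answer: 1/(s + 5) - 1/(s-10), ROC: -5 < Re(s) < 10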